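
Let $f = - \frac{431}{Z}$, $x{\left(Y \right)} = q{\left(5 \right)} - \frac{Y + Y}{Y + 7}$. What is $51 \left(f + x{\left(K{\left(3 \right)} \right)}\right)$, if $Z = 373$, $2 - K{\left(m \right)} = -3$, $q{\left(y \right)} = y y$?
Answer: $\frac{875483}{746} \approx 1173.6$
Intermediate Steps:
$q{\left(y \right)} = y^{2}$
$K{\left(m \right)} = 5$ ($K{\left(m \right)} = 2 - -3 = 2 + 3 = 5$)
$x{\left(Y \right)} = 25 - \frac{2 Y}{7 + Y}$ ($x{\left(Y \right)} = 5^{2} - \frac{Y + Y}{Y + 7} = 25 - \frac{2 Y}{7 + Y}$)
$f = - \frac{431}{373} \approx -1.1555$
$51 \left(f + x{\left(K{\left(3 \right)} \right)}\right) = 51 \left(- \frac{431}{373} + \frac{175 + 23 \cdot 5}{7 + 5}\right) = 51 \left(- \frac{431}{373} + \frac{175 + 115}{12}\right) = 51 \left(- \frac{431}{373} + \frac{1}{12} \cdot 290\right) = 51 \left(- \frac{431}{373} + \frac{145}{6}\right) = 51 \cdot \frac{51499}{2238} = \frac{875483}{746}$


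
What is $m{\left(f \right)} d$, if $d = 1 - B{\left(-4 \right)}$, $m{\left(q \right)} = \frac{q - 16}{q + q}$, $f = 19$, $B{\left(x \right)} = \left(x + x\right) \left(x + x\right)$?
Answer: $- \frac{189}{38} \approx -4.9737$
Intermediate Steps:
$B{\left(x \right)} = 4 x^{2}$ ($B{\left(x \right)} = 2 x 2 x = 4 x^{2}$)
$m{\left(q \right)} = \frac{-16 + q}{2 q}$
$d = -63$ ($d = 1 - 4 \left(-4\right)^{2} = 1 - 4 \cdot 16 = 1 - 64 = -63$)
$m{\left(f \right)} d = \frac{-16 + 19}{2 \cdot 19} \left(-63\right) = \frac{1}{2} \cdot \frac{1}{19} \cdot 3 \left(-63\right) = \frac{3}{38} \left(-63\right) = - \frac{189}{38}$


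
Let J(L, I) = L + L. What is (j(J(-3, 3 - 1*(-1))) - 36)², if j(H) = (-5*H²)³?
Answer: 34012643905296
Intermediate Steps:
J(L, I) = 2*L
j(H) = -125*H⁶
(j(J(-3, 3 - 1*(-1))) - 36)² = (-125*(2*(-3))⁶ - 36)² = (-125*(-6)⁶ - 36)² = (-125*46656 - 36)² = (-5832000 - 36)² = (-5832036)² = 34012643905296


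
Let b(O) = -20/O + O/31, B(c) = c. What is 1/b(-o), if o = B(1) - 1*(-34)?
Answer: -217/121 ≈ -1.7934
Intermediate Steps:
o = 35 (o = 1 - 1*(-34) = 1 + 34 = 35)
b(O) = -20/O + O/31 (b(O) = -20/O + O*(1/31) = -20/O + O/31)
1/b(-o) = 1/(-20/((-1*35)) + (-1*35)/31) = 1/(-20/(-35) + (1/31)*(-35)) = 1/(-20*(-1/35) - 35/31) = 1/(4/7 - 35/31) = 1/(-121/217) = -217/121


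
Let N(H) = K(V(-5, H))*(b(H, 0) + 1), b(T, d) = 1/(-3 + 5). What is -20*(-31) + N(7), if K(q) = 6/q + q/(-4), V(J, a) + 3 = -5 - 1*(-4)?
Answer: 2477/4 ≈ 619.25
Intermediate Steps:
V(J, a) = -4 (V(J, a) = -3 + (-5 - 1*(-4)) = -3 + (-5 + 4) = -3 - 1 = -4)
b(T, d) = 1/2
K(q) = 6/q - q/4 (K(q) = 6/q + q*(-1/4) = 6/q - q/4)
N(H) = -3/4 (N(H) = (6/(-4) - 1/4*(-4))*(1/2 + 1) = (6*(-1/4) + 1)*(3/2) = (-3/2 + 1)*(3/2) = -1/2*3/2 = -3/4)
-20*(-31) + N(7) = -20*(-31) - 3/4 = 620 - 3/4 = 2477/4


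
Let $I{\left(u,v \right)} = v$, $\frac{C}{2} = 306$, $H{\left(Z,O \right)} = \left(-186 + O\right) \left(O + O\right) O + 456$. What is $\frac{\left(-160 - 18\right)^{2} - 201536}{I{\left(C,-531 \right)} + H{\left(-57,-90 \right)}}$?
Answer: $\frac{169852}{4471275} \approx 0.037987$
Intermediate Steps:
$H{\left(Z,O \right)} = 456 + 2 O^{2} \left(-186 + O\right)$ ($H{\left(Z,O \right)} = \left(-186 + O\right) 2 O O + 456 = 2 O \left(-186 + O\right) O + 456 = 2 O^{2} \left(-186 + O\right) + 456 = 456 + 2 O^{2} \left(-186 + O\right)$)
$C = 612$ ($C = 2 \cdot 306 = 612$)
$\frac{\left(-160 - 18\right)^{2} - 201536}{I{\left(C,-531 \right)} + H{\left(-57,-90 \right)}} = \frac{\left(-160 - 18\right)^{2} - 201536}{-531 + \left(456 - 372 \left(-90\right)^{2} + 2 \left(-90\right)^{3}\right)} = \frac{\left(-178\right)^{2} - 201536}{-531 + \left(456 - 3013200 + 2 \left(-729000\right)\right)} = \frac{31684 - 201536}{-531 - 4470744} = - \frac{169852}{-531 - 4470744} = - \frac{169852}{-4471275} = \left(-169852\right) \left(- \frac{1}{4471275}\right) = \frac{169852}{4471275}$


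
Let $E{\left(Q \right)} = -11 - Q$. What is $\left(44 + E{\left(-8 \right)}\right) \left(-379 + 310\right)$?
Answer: $-2829$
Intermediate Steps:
$\left(44 + E{\left(-8 \right)}\right) \left(-379 + 310\right) = \left(44 - 3\right) \left(-379 + 310\right) = \left(44 + \left(-11 + 8\right)\right) \left(-69\right) = \left(44 - 3\right) \left(-69\right) = 41 \left(-69\right) = -2829$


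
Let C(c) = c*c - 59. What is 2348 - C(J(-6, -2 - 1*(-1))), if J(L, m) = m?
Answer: 2406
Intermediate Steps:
C(c) = -59 + c**2 (C(c) = c**2 - 59 = -59 + c**2)
2348 - C(J(-6, -2 - 1*(-1))) = 2348 - (-59 + (-2 - 1*(-1))**2) = 2348 - (-59 + (-2 + 1)**2) = 2348 - (-59 + (-1)**2) = 2348 - (-59 + 1) = 2348 - 1*(-58) = 2348 + 58 = 2406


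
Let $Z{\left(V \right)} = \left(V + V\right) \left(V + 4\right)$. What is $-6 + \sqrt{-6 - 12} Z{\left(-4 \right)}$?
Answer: $-6$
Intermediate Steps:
$Z{\left(V \right)} = 2 V \left(4 + V\right)$
$-6 + \sqrt{-6 - 12} Z{\left(-4 \right)} = -6 + \sqrt{-6 - 12} \cdot 2 \left(-4\right) \left(4 - 4\right) = -6 + \sqrt{-18} \cdot 2 \left(-4\right) 0 = -6 + 3 i \sqrt{2} \cdot 0 = -6 + 0 = -6$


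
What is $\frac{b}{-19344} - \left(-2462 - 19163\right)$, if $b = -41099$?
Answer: $\frac{418355099}{19344} \approx 21627.0$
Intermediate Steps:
$\frac{b}{-19344} - \left(-2462 - 19163\right) = - \frac{41099}{-19344} - \left(-2462 - 19163\right) = \left(-41099\right) \left(- \frac{1}{19344}\right) - -21625 = \frac{41099}{19344} + 21625 = \frac{418355099}{19344}$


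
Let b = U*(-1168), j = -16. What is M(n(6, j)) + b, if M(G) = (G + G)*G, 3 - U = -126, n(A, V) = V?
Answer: -150160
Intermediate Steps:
U = 129 (U = 3 - 1*(-126) = 3 + 126 = 129)
M(G) = 2*G² (M(G) = (2*G)*G = 2*G²)
b = -150672 (b = 129*(-1168) = -150672)
M(n(6, j)) + b = 2*(-16)² - 150672 = 2*256 - 150672 = 512 - 150672 = -150160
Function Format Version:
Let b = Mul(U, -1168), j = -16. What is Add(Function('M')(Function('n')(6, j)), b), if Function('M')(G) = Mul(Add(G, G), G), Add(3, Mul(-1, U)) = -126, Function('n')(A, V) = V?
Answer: -150160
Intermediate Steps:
U = 129 (U = Add(3, Mul(-1, -126)) = Add(3, 126) = 129)
Function('M')(G) = Mul(2, Pow(G, 2)) (Function('M')(G) = Mul(Mul(2, G), G) = Mul(2, Pow(G, 2)))
b = -150672 (b = Mul(129, -1168) = -150672)
Add(Function('M')(Function('n')(6, j)), b) = Add(Mul(2, Pow(-16, 2)), -150672) = Add(Mul(2, 256), -150672) = Add(512, -150672) = -150160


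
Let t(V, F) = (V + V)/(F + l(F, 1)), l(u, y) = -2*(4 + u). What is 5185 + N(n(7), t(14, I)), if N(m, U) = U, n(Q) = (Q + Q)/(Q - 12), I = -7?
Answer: 5157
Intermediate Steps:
n(Q) = 2*Q/(-12 + Q) (n(Q) = (2*Q)/(-12 + Q) = 2*Q/(-12 + Q))
l(u, y) = -8 - 2*u
t(V, F) = 2*V/(-8 - F) (t(V, F) = (V + V)/(F + (-8 - 2*F)) = (2*V)/(-8 - F) = 2*V/(-8 - F))
5185 + N(n(7), t(14, I)) = 5185 + 2*14/(-8 - 1*(-7)) = 5185 + 2*14/(-8 + 7) = 5185 + 2*14/(-1) = 5185 + 2*14*(-1) = 5185 - 28 = 5157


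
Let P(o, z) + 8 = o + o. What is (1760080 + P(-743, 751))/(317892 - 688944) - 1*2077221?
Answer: -385379382539/185526 ≈ -2.0772e+6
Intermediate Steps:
P(o, z) = -8 + 2*o (P(o, z) = -8 + (o + o) = -8 + 2*o)
(1760080 + P(-743, 751))/(317892 - 688944) - 1*2077221 = (1760080 + (-8 + 2*(-743)))/(317892 - 688944) - 1*2077221 = (1760080 + (-8 - 1486))/(-371052) - 2077221 = (1760080 - 1494)*(-1/371052) - 2077221 = 1758586*(-1/371052) - 2077221 = -879293/185526 - 2077221 = -385379382539/185526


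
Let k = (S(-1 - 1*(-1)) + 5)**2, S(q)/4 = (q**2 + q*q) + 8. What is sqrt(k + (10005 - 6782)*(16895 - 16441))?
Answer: sqrt(1464611) ≈ 1210.2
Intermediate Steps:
S(q) = 32 + 8*q**2 (S(q) = 4*((q**2 + q*q) + 8) = 4*((q**2 + q**2) + 8) = 4*(2*q**2 + 8) = 4*(8 + 2*q**2) = 32 + 8*q**2)
k = 1369 (k = ((32 + 8*(-1 - 1*(-1))**2) + 5)**2 = ((32 + 8*(-1 + 1)**2) + 5)**2 = ((32 + 8*0**2) + 5)**2 = ((32 + 8*0) + 5)**2 = ((32 + 0) + 5)**2 = (32 + 5)**2 = 37**2 = 1369)
sqrt(k + (10005 - 6782)*(16895 - 16441)) = sqrt(1369 + (10005 - 6782)*(16895 - 16441)) = sqrt(1369 + 3223*454) = sqrt(1369 + 1463242) = sqrt(1464611)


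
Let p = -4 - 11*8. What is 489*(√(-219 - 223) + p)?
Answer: -44988 + 489*I*√442 ≈ -44988.0 + 10281.0*I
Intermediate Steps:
p = -92 (p = -4 - 88 = -92)
489*(√(-219 - 223) + p) = 489*(√(-219 - 223) - 92) = 489*(√(-442) - 92) = 489*(I*√442 - 92) = 489*(-92 + I*√442) = -44988 + 489*I*√442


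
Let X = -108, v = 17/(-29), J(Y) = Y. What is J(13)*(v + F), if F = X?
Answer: -40937/29 ≈ -1411.6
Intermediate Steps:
v = -17/29 (v = 17*(-1/29) = -17/29 ≈ -0.58621)
F = -108
J(13)*(v + F) = 13*(-17/29 - 108) = 13*(-3149/29) = -40937/29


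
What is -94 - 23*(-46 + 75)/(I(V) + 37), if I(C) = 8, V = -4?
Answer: -4897/45 ≈ -108.82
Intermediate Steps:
-94 - 23*(-46 + 75)/(I(V) + 37) = -94 - 23*(-46 + 75)/(8 + 37) = -94 - 667/45 = -4897/45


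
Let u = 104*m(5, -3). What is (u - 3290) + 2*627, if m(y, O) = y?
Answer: -1516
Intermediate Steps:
u = 520 (u = 104*5 = 520)
(u - 3290) + 2*627 = (520 - 3290) + 2*627 = -2770 + 1254 = -1516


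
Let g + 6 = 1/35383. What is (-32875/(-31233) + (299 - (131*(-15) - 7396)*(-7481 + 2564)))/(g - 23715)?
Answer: 50866045572759257/26214485995086 ≈ 1940.4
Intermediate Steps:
g = -212297/35383 (g = -6 + 1/35383 = -212297/35383 ≈ -6.0000)
(-32875/(-31233) + (299 - (131*(-15) - 7396)*(-7481 + 2564)))/(g - 23715) = (-32875/(-31233) + (299 - (131*(-15) - 7396)*(-7481 + 2564)))/(-212297/35383 - 23715) = (-32875*(-1/31233) + (299 - (-1965 - 7396)*(-4917)))/(-839320142/35383) = (32875/31233 + (299 - (-9361)*(-4917)))*(-35383/839320142) = (32875/31233 + (299 - 1*46028037))*(-35383/839320142) = (32875/31233 + (299 - 46028037))*(-35383/839320142) = (32875/31233 - 46027738)*(-35383/839320142) = -1437584308079/31233*(-35383/839320142) = 50866045572759257/26214485995086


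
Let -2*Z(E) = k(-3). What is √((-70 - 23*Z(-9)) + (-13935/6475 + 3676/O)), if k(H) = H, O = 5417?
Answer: 17*I*√72179972650310/14030030 ≈ 10.294*I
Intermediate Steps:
Z(E) = 3/2 (Z(E) = -½*(-3) = 3/2)
√((-70 - 23*Z(-9)) + (-13935/6475 + 3676/O)) = √((-70 - 23*3/2) + (-13935/6475 + 3676/5417)) = √((-70 - 69/2) + (-13935*1/6475 + 3676*(1/5417))) = √(-209/2 + (-2787/1295 + 3676/5417)) = √(-209/2 - 10336759/7015015) = √(-1486811653/14030030) = 17*I*√72179972650310/14030030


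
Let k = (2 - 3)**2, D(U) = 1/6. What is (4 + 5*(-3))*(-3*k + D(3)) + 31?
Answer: 373/6 ≈ 62.167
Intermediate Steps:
D(U) = 1/6
k = 1 (k = (-1)**2 = 1)
(4 + 5*(-3))*(-3*k + D(3)) + 31 = (4 + 5*(-3))*(-3*1 + 1/6) + 31 = (4 - 15)*(-3 + 1/6) + 31 = -11*(-17/6) + 31 = 187/6 + 31 = 373/6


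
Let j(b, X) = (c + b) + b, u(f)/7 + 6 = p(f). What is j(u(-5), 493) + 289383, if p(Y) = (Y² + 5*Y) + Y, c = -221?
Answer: 289008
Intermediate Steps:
p(Y) = Y² + 6*Y
u(f) = -42 + 7*f*(6 + f) (u(f) = -42 + 7*(f*(6 + f)) = -42 + 7*f*(6 + f))
j(b, X) = -221 + 2*b (j(b, X) = (-221 + b) + b = -221 + 2*b)
j(u(-5), 493) + 289383 = (-221 + 2*(-42 + 7*(-5)*(6 - 5))) + 289383 = (-221 + 2*(-42 + 7*(-5)*1)) + 289383 = (-221 + 2*(-42 - 35)) + 289383 = (-221 + 2*(-77)) + 289383 = (-221 - 154) + 289383 = -375 + 289383 = 289008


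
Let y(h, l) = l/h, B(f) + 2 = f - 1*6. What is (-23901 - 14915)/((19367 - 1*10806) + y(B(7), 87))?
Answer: -19408/4237 ≈ -4.5806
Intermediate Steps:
B(f) = -8 + f (B(f) = -2 + (f - 1*6) = -2 + (f - 6) = -2 + (-6 + f) = -8 + f)
(-23901 - 14915)/((19367 - 1*10806) + y(B(7), 87)) = (-23901 - 14915)/((19367 - 1*10806) + 87/(-8 + 7)) = -38816/((19367 - 10806) + 87/(-1)) = -38816/(8561 + 87*(-1)) = -38816/(8561 - 87) = -38816/8474 = -38816*1/8474 = -19408/4237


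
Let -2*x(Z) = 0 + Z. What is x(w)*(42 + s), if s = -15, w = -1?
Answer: 27/2 ≈ 13.500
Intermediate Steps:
x(Z) = -Z/2 (x(Z) = -(0 + Z)/2 = -Z/2)
x(w)*(42 + s) = (-½*(-1))*(42 - 15) = (½)*27 = 27/2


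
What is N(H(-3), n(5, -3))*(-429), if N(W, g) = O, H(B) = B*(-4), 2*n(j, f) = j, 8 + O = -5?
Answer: 5577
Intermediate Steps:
O = -13 (O = -8 - 5 = -13)
n(j, f) = j/2
H(B) = -4*B
N(W, g) = -13
N(H(-3), n(5, -3))*(-429) = -13*(-429) = 5577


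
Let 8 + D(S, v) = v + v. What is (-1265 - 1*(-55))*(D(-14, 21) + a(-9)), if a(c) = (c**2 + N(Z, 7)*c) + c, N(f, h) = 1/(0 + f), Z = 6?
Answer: -126445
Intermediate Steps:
N(f, h) = 1/f
D(S, v) = -8 + 2*v (D(S, v) = -8 + (v + v) = -8 + 2*v)
a(c) = c**2 + 7*c/6 (a(c) = (c**2 + c/6) + c = c**2 + 7*c/6)
(-1265 - 1*(-55))*(D(-14, 21) + a(-9)) = (-1265 - 1*(-55))*((-8 + 2*21) + (1/6)*(-9)*(7 + 6*(-9))) = (-1265 + 55)*((-8 + 42) + (1/6)*(-9)*(7 - 54)) = -1210*(34 + (1/6)*(-9)*(-47)) = -1210*(34 + 141/2) = -1210*209/2 = -126445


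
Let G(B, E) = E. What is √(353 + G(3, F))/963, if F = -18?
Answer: √335/963 ≈ 0.019006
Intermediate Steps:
√(353 + G(3, F))/963 = √(353 - 18)/963 = √335*(1/963) = √335/963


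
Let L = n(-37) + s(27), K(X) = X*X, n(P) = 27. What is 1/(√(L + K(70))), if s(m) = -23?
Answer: √1226/2452 ≈ 0.014280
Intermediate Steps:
K(X) = X²
L = 4 (L = 27 - 23 = 4)
1/(√(L + K(70))) = 1/(√(4 + 70²)) = 1/(√(4 + 4900)) = 1/(√4904) = 1/(2*√1226) = √1226/2452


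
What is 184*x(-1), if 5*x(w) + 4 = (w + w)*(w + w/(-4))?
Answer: -92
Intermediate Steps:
x(w) = -⅘ + 3*w²/10 (x(w) = -⅘ + ((w + w)*(w + w/(-4)))/5 = -⅘ + ((2*w)*(w + w*(-¼)))/5 = -⅘ + ((2*w)*(w - w/4))/5 = -⅘ + ((2*w)*(3*w/4))/5 = -⅘ + (3*w²/2)/5 = -⅘ + 3*w²/10)
184*x(-1) = 184*(-⅘ + (3/10)*(-1)²) = 184*(-⅘ + (3/10)*1) = 184*(-⅘ + 3/10) = 184*(-½) = -92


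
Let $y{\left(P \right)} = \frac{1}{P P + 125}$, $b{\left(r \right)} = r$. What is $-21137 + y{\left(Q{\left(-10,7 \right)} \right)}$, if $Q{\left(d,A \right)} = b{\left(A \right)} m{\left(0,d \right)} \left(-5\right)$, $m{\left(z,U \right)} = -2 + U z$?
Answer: $- \frac{106213424}{5025} \approx -21137.0$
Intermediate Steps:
$Q{\left(d,A \right)} = 10 A$ ($Q{\left(d,A \right)} = A \left(-2 + d 0\right) \left(-5\right) = A \left(-2 + 0\right) \left(-5\right) = A \left(-2\right) \left(-5\right) = - 2 A \left(-5\right) = 10 A$)
$y{\left(P \right)} = \frac{1}{125 + P^{2}}$ ($y{\left(P \right)} = \frac{1}{P^{2} + 125} = \frac{1}{125 + P^{2}}$)
$-21137 + y{\left(Q{\left(-10,7 \right)} \right)} = -21137 + \frac{1}{125 + \left(10 \cdot 7\right)^{2}} = -21137 + \frac{1}{125 + 70^{2}} = -21137 + \frac{1}{125 + 4900} = -21137 + \frac{1}{5025} = - \frac{106213424}{5025}$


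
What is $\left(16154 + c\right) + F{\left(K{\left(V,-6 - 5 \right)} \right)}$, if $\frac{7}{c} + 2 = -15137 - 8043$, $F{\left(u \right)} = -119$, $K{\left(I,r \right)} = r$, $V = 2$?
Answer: $\frac{371723363}{23182} \approx 16035.0$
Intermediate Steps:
$c = - \frac{7}{23182}$ ($c = \frac{7}{-2 - 23180} = \frac{7}{-23182} = 7 \left(- \frac{1}{23182}\right) = - \frac{7}{23182} \approx -0.00030196$)
$\left(16154 + c\right) + F{\left(K{\left(V,-6 - 5 \right)} \right)} = \left(16154 - \frac{7}{23182}\right) - 119 = \frac{374482021}{23182} - 119 = \frac{371723363}{23182}$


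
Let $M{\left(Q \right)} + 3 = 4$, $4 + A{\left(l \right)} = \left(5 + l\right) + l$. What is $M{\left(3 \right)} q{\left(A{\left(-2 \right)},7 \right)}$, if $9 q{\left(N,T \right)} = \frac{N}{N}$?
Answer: $\frac{1}{9} \approx 0.11111$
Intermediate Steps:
$A{\left(l \right)} = 1 + 2 l$ ($A{\left(l \right)} = -4 + \left(\left(5 + l\right) + l\right) = -4 + \left(5 + 2 l\right) = 1 + 2 l$)
$M{\left(Q \right)} = 1$ ($M{\left(Q \right)} = -3 + 4 = 1$)
$q{\left(N,T \right)} = \frac{1}{9}$ ($q{\left(N,T \right)} = \frac{N \frac{1}{N}}{9} = \frac{1}{9} \cdot 1 = \frac{1}{9}$)
$M{\left(3 \right)} q{\left(A{\left(-2 \right)},7 \right)} = 1 \cdot \frac{1}{9} = \frac{1}{9}$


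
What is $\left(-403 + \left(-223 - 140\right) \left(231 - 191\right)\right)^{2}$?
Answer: $222695929$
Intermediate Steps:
$\left(-403 + \left(-223 - 140\right) \left(231 - 191\right)\right)^{2} = \left(-403 - 14520\right)^{2} = \left(-14923\right)^{2} = 222695929$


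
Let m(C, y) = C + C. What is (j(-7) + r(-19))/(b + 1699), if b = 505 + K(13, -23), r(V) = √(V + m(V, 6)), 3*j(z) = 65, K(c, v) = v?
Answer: 65/6543 + I*√57/2181 ≈ 0.0099343 + 0.0034616*I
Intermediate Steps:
m(C, y) = 2*C
j(z) = 65/3 (j(z) = (⅓)*65 = 65/3)
r(V) = √3*√V (r(V) = √(V + 2*V) = √(3*V) = √3*√V)
b = 482 (b = 505 - 23 = 482)
(j(-7) + r(-19))/(b + 1699) = (65/3 + √3*√(-19))/(482 + 1699) = (65/3 + √3*(I*√19))/2181 = (65/3 + I*√57)*(1/2181) = 65/6543 + I*√57/2181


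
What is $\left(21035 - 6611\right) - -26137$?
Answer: $40561$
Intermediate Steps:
$\left(21035 - 6611\right) - -26137 = 14424 + 26137 = 40561$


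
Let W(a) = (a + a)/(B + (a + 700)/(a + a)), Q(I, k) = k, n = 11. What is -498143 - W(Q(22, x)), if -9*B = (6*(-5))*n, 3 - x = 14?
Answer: -175843027/353 ≈ -4.9814e+5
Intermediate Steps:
x = -11 (x = 3 - 1*14 = 3 - 14 = -11)
B = 110/3 (B = -6*(-5)*11/9 = -(-10)*11/3 = -⅑*(-330) = 110/3 ≈ 36.667)
W(a) = 2*a/(110/3 + (700 + a)/(2*a)) (W(a) = (a + a)/(110/3 + (a + 700)/(a + a)) = (2*a)/(110/3 + (700 + a)/((2*a))) = (2*a)/(110/3 + (700 + a)*(1/(2*a))) = (2*a)/(110/3 + (700 + a)/(2*a)) = 2*a/(110/3 + (700 + a)/(2*a)))
-498143 - W(Q(22, x)) = -498143 - 12*(-11)²/(2100 + 223*(-11)) = -498143 - 12*121/(2100 - 2453) = -498143 - 12*121/(-353) = -498143 - 12*121*(-1)/353 = -498143 - 1*(-1452/353) = -498143 + 1452/353 = -175843027/353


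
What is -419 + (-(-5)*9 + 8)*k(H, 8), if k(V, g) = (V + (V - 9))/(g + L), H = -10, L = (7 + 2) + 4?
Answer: -10336/21 ≈ -492.19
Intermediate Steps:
L = 13 (L = 9 + 4 = 13)
k(V, g) = (-9 + 2*V)/(13 + g) (k(V, g) = (V + (V - 9))/(g + 13) = (V + (-9 + V))/(13 + g) = (-9 + 2*V)/(13 + g))
-419 + (-(-5)*9 + 8)*k(H, 8) = -419 + (-(-5)*9 + 8)*((-9 + 2*(-10))/(13 + 8)) = -419 + (-5*(-9) + 8)*((-9 - 20)/21) = -419 + (45 + 8)*((1/21)*(-29)) = -419 + 53*(-29/21) = -419 - 1537/21 = -10336/21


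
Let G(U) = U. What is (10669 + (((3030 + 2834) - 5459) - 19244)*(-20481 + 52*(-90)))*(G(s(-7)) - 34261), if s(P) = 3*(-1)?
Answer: -16241778381472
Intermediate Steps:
s(P) = -3
(10669 + (((3030 + 2834) - 5459) - 19244)*(-20481 + 52*(-90)))*(G(s(-7)) - 34261) = (10669 + (((3030 + 2834) - 5459) - 19244)*(-20481 + 52*(-90)))*(-3 - 34261) = (10669 + ((5864 - 5459) - 19244)*(-20481 - 4680))*(-34264) = (10669 + (405 - 19244)*(-25161))*(-34264) = (10669 - 18839*(-25161))*(-34264) = (10669 + 474008079)*(-34264) = 474018748*(-34264) = -16241778381472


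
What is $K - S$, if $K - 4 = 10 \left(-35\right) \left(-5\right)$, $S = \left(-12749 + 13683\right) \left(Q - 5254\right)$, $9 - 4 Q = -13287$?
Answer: $1804374$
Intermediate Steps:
$Q = 3324$ ($Q = \frac{9}{4} - - \frac{13287}{4} = \frac{9}{4} + \frac{13287}{4} = 3324$)
$S = -1802620$ ($S = \left(-12749 + 13683\right) \left(3324 - 5254\right) = 934 \left(-1930\right) = -1802620$)
$K = 1754$ ($K = 4 + 10 \left(-35\right) \left(-5\right) = 4 - -1750 = 4 + 1750 = 1754$)
$K - S = 1754 - -1802620 = 1754 + 1802620 = 1804374$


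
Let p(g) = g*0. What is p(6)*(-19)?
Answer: 0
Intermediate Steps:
p(g) = 0
p(6)*(-19) = 0*(-19) = 0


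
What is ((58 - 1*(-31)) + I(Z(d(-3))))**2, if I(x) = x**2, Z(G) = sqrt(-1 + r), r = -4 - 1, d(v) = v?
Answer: 6889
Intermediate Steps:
r = -5
Z(G) = I*sqrt(6) (Z(G) = sqrt(-1 - 5) = sqrt(-6) = I*sqrt(6))
((58 - 1*(-31)) + I(Z(d(-3))))**2 = ((58 - 1*(-31)) + (I*sqrt(6))**2)**2 = ((58 + 31) - 6)**2 = (89 - 6)**2 = 83**2 = 6889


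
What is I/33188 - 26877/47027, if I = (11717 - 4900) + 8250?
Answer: -5917357/50346196 ≈ -0.11753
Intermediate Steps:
I = 15067 (I = 6817 + 8250 = 15067)
I/33188 - 26877/47027 = 15067/33188 - 26877/47027 = 15067*(1/33188) - 26877*1/47027 = 15067/33188 - 867/1517 = -5917357/50346196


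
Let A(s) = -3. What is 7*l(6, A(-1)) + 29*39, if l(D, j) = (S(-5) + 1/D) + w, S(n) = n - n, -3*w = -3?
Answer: 6835/6 ≈ 1139.2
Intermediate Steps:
w = 1 (w = -⅓*(-3) = 1)
S(n) = 0
l(D, j) = 1 + 1/D (l(D, j) = (0 + 1/D) + 1 = 1/D + 1 = 1 + 1/D)
7*l(6, A(-1)) + 29*39 = 7*((1 + 6)/6) + 29*39 = 7*((⅙)*7) + 1131 = 7*(7/6) + 1131 = 49/6 + 1131 = 6835/6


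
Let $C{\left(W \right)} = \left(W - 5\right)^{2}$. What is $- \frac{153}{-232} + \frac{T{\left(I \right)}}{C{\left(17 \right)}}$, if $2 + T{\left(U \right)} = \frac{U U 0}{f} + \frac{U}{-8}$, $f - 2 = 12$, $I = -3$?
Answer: $\frac{21655}{33408} \approx 0.6482$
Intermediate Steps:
$C{\left(W \right)} = \left(-5 + W\right)^{2}$
$f = 14$ ($f = 2 + 12 = 14$)
$T{\left(U \right)} = -2 - \frac{U}{8}$ ($T{\left(U \right)} = -2 + \left(\frac{U U 0}{14} + \frac{U}{-8}\right) = -2 + \left(U^{2} \cdot 0 \cdot \frac{1}{14} + U \left(- \frac{1}{8}\right)\right) = -2 + \left(0 \cdot \frac{1}{14} - \frac{U}{8}\right) = -2 + \left(0 - \frac{U}{8}\right) = -2 - \frac{U}{8}$)
$- \frac{153}{-232} + \frac{T{\left(I \right)}}{C{\left(17 \right)}} = - \frac{153}{-232} + \frac{-2 - - \frac{3}{8}}{\left(-5 + 17\right)^{2}} = \left(-153\right) \left(- \frac{1}{232}\right) + \frac{-2 + \frac{3}{8}}{12^{2}} = \frac{153}{232} - \frac{13}{8 \cdot 144} = \frac{153}{232} - \frac{13}{1152} = \frac{21655}{33408}$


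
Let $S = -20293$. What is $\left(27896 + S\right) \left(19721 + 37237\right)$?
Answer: $433051674$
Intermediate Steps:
$\left(27896 + S\right) \left(19721 + 37237\right) = \left(27896 - 20293\right) \left(19721 + 37237\right) = 7603 \cdot 56958 = 433051674$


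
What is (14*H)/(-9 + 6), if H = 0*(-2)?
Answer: 0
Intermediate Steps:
H = 0
(14*H)/(-9 + 6) = (14*0)/(-9 + 6) = 0/(-3) = 0*(-⅓) = 0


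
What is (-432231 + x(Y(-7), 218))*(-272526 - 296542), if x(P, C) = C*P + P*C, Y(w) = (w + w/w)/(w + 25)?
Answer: 738154605772/3 ≈ 2.4605e+11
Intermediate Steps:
Y(w) = (1 + w)/(25 + w) (Y(w) = (w + 1)/(25 + w) = (1 + w)/(25 + w))
x(P, C) = 2*C*P (x(P, C) = C*P + C*P = 2*C*P)
(-432231 + x(Y(-7), 218))*(-272526 - 296542) = (-432231 + 2*218*((1 - 7)/(25 - 7)))*(-272526 - 296542) = (-432231 + 2*218*(-6/18))*(-569068) = (-432231 + 2*218*((1/18)*(-6)))*(-569068) = (-432231 + 2*218*(-1/3))*(-569068) = (-432231 - 436/3)*(-569068) = -1297129/3*(-569068) = 738154605772/3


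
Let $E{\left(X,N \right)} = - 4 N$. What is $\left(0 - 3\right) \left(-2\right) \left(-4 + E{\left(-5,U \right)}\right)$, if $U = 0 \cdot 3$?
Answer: $-24$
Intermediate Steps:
$U = 0$
$\left(0 - 3\right) \left(-2\right) \left(-4 + E{\left(-5,U \right)}\right) = \left(0 - 3\right) \left(-2\right) \left(-4 - 0\right) = \left(-3\right) \left(-2\right) \left(-4 + 0\right) = 6 \left(-4\right) = -24$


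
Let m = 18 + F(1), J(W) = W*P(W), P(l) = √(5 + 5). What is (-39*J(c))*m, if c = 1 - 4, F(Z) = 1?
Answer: 2223*√10 ≈ 7029.7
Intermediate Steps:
P(l) = √10
c = -3
J(W) = W*√10
m = 19 (m = 18 + 1 = 19)
(-39*J(c))*m = -(-117)*√10*19 = (117*√10)*19 = 2223*√10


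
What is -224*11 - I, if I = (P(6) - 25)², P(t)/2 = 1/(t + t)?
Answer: -110905/36 ≈ -3080.7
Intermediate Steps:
P(t) = 1/t (P(t) = 2/(t + t) = 2/((2*t)) = 2*(1/(2*t)) = 1/t)
I = 22201/36 (I = (1/6 - 25)² = (⅙ - 25)² = (-149/6)² = 22201/36 ≈ 616.69)
-224*11 - I = -224*11 - 1*22201/36 = -2464 - 22201/36 = -110905/36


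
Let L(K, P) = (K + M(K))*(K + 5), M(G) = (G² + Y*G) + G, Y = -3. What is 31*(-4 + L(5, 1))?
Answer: 6076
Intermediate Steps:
M(G) = G² - 2*G (M(G) = (G² - 3*G) + G = G² - 2*G)
L(K, P) = (5 + K)*(K + K*(-2 + K)) (L(K, P) = (K + K*(-2 + K))*(K + 5) = (K + K*(-2 + K))*(5 + K) = (5 + K)*(K + K*(-2 + K)))
31*(-4 + L(5, 1)) = 31*(-4 + 5*(-5 + 5² + 4*5)) = 31*(-4 + 5*(-5 + 25 + 20)) = 31*(-4 + 5*40) = 31*(-4 + 200) = 31*196 = 6076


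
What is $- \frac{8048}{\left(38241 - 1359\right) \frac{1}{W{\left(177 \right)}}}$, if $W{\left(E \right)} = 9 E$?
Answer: $- \frac{237416}{683} \approx -347.61$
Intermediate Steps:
$- \frac{8048}{\left(38241 - 1359\right) \frac{1}{W{\left(177 \right)}}} = - \frac{8048}{\left(38241 - 1359\right) \frac{1}{9 \cdot 177}} = - \frac{8048}{36882 \cdot \frac{1}{1593}} = - \frac{8048}{\frac{1366}{59}} = \left(-8048\right) \frac{59}{1366} = - \frac{237416}{683}$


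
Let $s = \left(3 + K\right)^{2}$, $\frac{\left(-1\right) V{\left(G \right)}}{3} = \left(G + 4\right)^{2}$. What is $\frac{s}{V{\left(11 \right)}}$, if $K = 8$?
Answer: $- \frac{121}{675} \approx -0.17926$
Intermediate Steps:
$V{\left(G \right)} = - 3 \left(4 + G\right)^{2}$ ($V{\left(G \right)} = - 3 \left(G + 4\right)^{2} = - 3 \left(4 + G\right)^{2}$)
$s = 121$ ($s = \left(3 + 8\right)^{2} = 11^{2} = 121$)
$\frac{s}{V{\left(11 \right)}} = \frac{121}{\left(-3\right) \left(4 + 11\right)^{2}} = \frac{121}{\left(-3\right) 15^{2}} = \frac{121}{\left(-3\right) 225} = \frac{121}{-675} = 121 \left(- \frac{1}{675}\right) = - \frac{121}{675}$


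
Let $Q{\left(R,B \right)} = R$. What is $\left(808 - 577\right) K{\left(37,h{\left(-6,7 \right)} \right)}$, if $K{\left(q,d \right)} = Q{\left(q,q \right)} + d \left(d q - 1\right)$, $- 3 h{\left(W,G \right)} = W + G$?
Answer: $\frac{28721}{3} \approx 9573.7$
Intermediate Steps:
$h{\left(W,G \right)} = - \frac{G}{3} - \frac{W}{3}$ ($h{\left(W,G \right)} = - \frac{W + G}{3} = - \frac{G + W}{3} = - \frac{G}{3} - \frac{W}{3}$)
$K{\left(q,d \right)} = q + d \left(-1 + d q\right)$ ($K{\left(q,d \right)} = q + d \left(d q - 1\right) = q + d \left(-1 + d q\right)$)
$\left(808 - 577\right) K{\left(37,h{\left(-6,7 \right)} \right)} = \left(808 - 577\right) \left(37 - \left(\left(- \frac{1}{3}\right) 7 - -2\right) + 37 \left(\left(- \frac{1}{3}\right) 7 - -2\right)^{2}\right) = 231 \left(37 - \left(- \frac{7}{3} + 2\right) + 37 \left(- \frac{7}{3} + 2\right)^{2}\right) = 231 \left(37 - - \frac{1}{3} + 37 \left(- \frac{1}{3}\right)^{2}\right) = 231 \left(37 + \frac{1}{3} + 37 \cdot \frac{1}{9}\right) = 231 \left(37 + \frac{1}{3} + \frac{37}{9}\right) = 231 \cdot \frac{373}{9} = \frac{28721}{3}$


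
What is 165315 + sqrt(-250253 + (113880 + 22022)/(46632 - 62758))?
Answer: 165315 + I*sqrt(16269988167070)/8063 ≈ 1.6532e+5 + 500.26*I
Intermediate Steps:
165315 + sqrt(-250253 + (113880 + 22022)/(46632 - 62758)) = 165315 + sqrt(-250253 + 135902/(-16126)) = 165315 + sqrt(-250253 + 135902*(-1/16126)) = 165315 + sqrt(-250253 - 67951/8063) = 165315 + sqrt(-2017857890/8063) = 165315 + I*sqrt(16269988167070)/8063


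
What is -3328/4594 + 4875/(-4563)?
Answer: -481813/268749 ≈ -1.7928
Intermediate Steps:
-3328/4594 + 4875/(-4563) = -3328*1/4594 + 4875*(-1/4563) = -1664/2297 - 125/117 = -481813/268749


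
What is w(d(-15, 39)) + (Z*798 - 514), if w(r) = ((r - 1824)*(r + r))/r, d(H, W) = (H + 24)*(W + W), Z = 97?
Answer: 74648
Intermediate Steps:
d(H, W) = 2*W*(24 + H) (d(H, W) = (24 + H)*(2*W) = 2*W*(24 + H))
w(r) = -3648 + 2*r (w(r) = ((-1824 + r)*(2*r))/r = (2*r*(-1824 + r))/r = -3648 + 2*r)
w(d(-15, 39)) + (Z*798 - 514) = (-3648 + 2*(2*39*(24 - 15))) + (97*798 - 514) = (-3648 + 2*(2*39*9)) + (77406 - 514) = (-3648 + 2*702) + 76892 = (-3648 + 1404) + 76892 = -2244 + 76892 = 74648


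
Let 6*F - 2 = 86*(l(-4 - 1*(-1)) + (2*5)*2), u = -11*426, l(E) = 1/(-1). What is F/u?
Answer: -409/7029 ≈ -0.058187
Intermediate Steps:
l(E) = -1
u = -4686
F = 818/3 (F = ⅓ + (86*(-1 + (2*5)*2))/6 = ⅓ + (86*(-1 + 10*2))/6 = ⅓ + (86*(-1 + 20))/6 = ⅓ + (86*19)/6 = ⅓ + (⅙)*1634 = ⅓ + 817/3 = 818/3 ≈ 272.67)
F/u = (818/3)/(-4686) = (818/3)*(-1/4686) = -409/7029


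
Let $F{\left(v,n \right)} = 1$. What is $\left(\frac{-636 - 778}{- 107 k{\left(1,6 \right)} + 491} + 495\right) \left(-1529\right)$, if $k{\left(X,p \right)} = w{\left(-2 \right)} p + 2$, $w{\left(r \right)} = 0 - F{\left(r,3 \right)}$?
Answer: $- \frac{693387739}{919} \approx -7.545 \cdot 10^{5}$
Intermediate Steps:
$w{\left(r \right)} = -1$ ($w{\left(r \right)} = 0 - 1 = -1$)
$k{\left(X,p \right)} = 2 - p$ ($k{\left(X,p \right)} = - p + 2 = 2 - p$)
$\left(\frac{-636 - 778}{- 107 k{\left(1,6 \right)} + 491} + 495\right) \left(-1529\right) = \left(\frac{-636 - 778}{- 107 \left(2 - 6\right) + 491} + 495\right) \left(-1529\right) = \left(- \frac{1414}{- 107 \left(2 - 6\right) + 491} + 495\right) \left(-1529\right) = \left(- \frac{1414}{\left(-107\right) \left(-4\right) + 491} + 495\right) \left(-1529\right) = \left(- \frac{1414}{428 + 491} + 495\right) \left(-1529\right) = \left(- \frac{1414}{919} + 495\right) \left(-1529\right) = \frac{453491}{919} \left(-1529\right) = - \frac{693387739}{919}$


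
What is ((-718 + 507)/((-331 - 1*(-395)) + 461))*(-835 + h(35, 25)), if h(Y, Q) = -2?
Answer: 58869/175 ≈ 336.39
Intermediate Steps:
((-718 + 507)/((-331 - 1*(-395)) + 461))*(-835 + h(35, 25)) = ((-718 + 507)/((-331 - 1*(-395)) + 461))*(-835 - 2) = -211/((-331 + 395) + 461)*(-837) = -211/(64 + 461)*(-837) = -211/525*(-837) = 58869/175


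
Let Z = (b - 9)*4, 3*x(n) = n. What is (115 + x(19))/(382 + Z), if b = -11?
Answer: 182/453 ≈ 0.40177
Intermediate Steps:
x(n) = n/3
Z = -80 (Z = (-11 - 9)*4 = -20*4 = -80)
(115 + x(19))/(382 + Z) = (115 + (⅓)*19)/(382 - 80) = (115 + 19/3)/302 = (364/3)*(1/302) = 182/453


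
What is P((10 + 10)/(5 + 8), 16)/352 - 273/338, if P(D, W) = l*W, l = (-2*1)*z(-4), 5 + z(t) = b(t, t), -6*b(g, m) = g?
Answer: -355/858 ≈ -0.41375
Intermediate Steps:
b(g, m) = -g/6
z(t) = -5 - t/6
l = 26/3 (l = (-2*1)*(-5 - ⅙*(-4)) = -2*(-5 + ⅔) = -2*(-13/3) = 26/3 ≈ 8.6667)
P(D, W) = 26*W/3
P((10 + 10)/(5 + 8), 16)/352 - 273/338 = ((26/3)*16)/352 - 273/338 = (416/3)*(1/352) - 273*1/338 = 13/33 - 21/26 = -355/858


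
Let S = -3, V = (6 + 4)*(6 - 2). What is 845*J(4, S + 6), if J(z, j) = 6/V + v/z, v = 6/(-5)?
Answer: -507/4 ≈ -126.75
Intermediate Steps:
v = -6/5 (v = 6*(-1/5) = -6/5 ≈ -1.2000)
V = 40 (V = 10*4 = 40)
J(z, j) = 3/20 - 6/(5*z) (J(z, j) = 6/40 - 6/(5*z) = 6*(1/40) - 6/(5*z) = 3/20 - 6/(5*z))
845*J(4, S + 6) = 845*((3/20)*(-8 + 4)/4) = 845*((3/20)*(1/4)*(-4)) = 845*(-3/20) = -507/4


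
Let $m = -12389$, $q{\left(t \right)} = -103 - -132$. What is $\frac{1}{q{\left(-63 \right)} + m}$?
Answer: $- \frac{1}{12360} \approx -8.0906 \cdot 10^{-5}$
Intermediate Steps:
$q{\left(t \right)} = 29$ ($q{\left(t \right)} = -103 + 132 = 29$)
$\frac{1}{q{\left(-63 \right)} + m} = \frac{1}{29 - 12389} = \frac{1}{-12360} = - \frac{1}{12360}$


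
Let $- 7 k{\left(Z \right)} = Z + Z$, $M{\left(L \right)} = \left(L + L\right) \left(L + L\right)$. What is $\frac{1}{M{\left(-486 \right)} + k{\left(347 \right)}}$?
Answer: $\frac{7}{6612794} \approx 1.0586 \cdot 10^{-6}$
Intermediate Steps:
$M{\left(L \right)} = 4 L^{2}$ ($M{\left(L \right)} = 2 L 2 L = 4 L^{2}$)
$k{\left(Z \right)} = - \frac{2 Z}{7}$ ($k{\left(Z \right)} = - \frac{Z + Z}{7} = - \frac{2 Z}{7}$)
$\frac{1}{M{\left(-486 \right)} + k{\left(347 \right)}} = \frac{1}{4 \left(-486\right)^{2} - \frac{694}{7}} = \frac{1}{4 \cdot 236196 - \frac{694}{7}} = \frac{1}{944784 - \frac{694}{7}} = \frac{1}{\frac{6612794}{7}} = \frac{7}{6612794}$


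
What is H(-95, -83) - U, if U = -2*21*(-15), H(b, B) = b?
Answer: -725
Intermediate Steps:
U = 630 (U = -42*(-15) = 630)
H(-95, -83) - U = -95 - 1*630 = -95 - 630 = -725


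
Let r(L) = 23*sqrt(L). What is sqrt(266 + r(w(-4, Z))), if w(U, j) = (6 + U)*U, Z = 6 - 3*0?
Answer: sqrt(266 + 46*I*sqrt(2)) ≈ 16.429 + 1.9798*I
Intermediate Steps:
Z = 6 (Z = 6 + 0 = 6)
w(U, j) = U*(6 + U)
sqrt(266 + r(w(-4, Z))) = sqrt(266 + 23*sqrt(-4*(6 - 4))) = sqrt(266 + 23*sqrt(-4*2)) = sqrt(266 + 23*sqrt(-8)) = sqrt(266 + 23*(2*I*sqrt(2))) = sqrt(266 + 46*I*sqrt(2))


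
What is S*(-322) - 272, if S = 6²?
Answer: -11864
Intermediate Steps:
S = 36
S*(-322) - 272 = 36*(-322) - 272 = -11592 - 272 = -11864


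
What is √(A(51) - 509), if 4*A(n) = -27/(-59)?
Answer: I*√7085723/118 ≈ 22.559*I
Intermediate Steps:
A(n) = 27/236 (A(n) = (-27/(-59))/4 = (-27*(-1/59))/4 = (¼)*(27/59) = 27/236)
√(A(51) - 509) = √(27/236 - 509) = √(-120097/236) = I*√7085723/118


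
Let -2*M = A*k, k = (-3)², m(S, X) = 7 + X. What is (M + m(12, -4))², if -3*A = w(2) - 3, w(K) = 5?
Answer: 36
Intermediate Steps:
k = 9
A = -⅔ (A = -(5 - 3)/3 = -⅓*2 = -⅔ ≈ -0.66667)
M = 3 (M = -(-1)*9/3 = -½*(-6) = 3)
(M + m(12, -4))² = (3 + (7 - 4))² = (3 + 3)² = 6² = 36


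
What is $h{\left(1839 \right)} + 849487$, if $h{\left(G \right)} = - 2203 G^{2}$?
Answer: $-7449522476$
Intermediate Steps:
$h{\left(1839 \right)} + 849487 = - 2203 \cdot 1839^{2} + 849487 = \left(-2203\right) 3381921 + 849487 = -7450371963 + 849487 = -7449522476$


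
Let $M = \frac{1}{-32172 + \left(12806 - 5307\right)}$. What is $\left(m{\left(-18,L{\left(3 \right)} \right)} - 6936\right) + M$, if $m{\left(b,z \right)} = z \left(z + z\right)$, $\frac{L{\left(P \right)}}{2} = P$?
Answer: $- \frac{169355473}{24673} \approx -6864.0$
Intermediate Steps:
$L{\left(P \right)} = 2 P$
$m{\left(b,z \right)} = 2 z^{2}$ ($m{\left(b,z \right)} = z 2 z = 2 z^{2}$)
$M = - \frac{1}{24673}$ ($M = \frac{1}{-32172 + \left(12806 - 5307\right)} = \frac{1}{-32172 + 7499} = \frac{1}{-24673} = - \frac{1}{24673} \approx -4.053 \cdot 10^{-5}$)
$\left(m{\left(-18,L{\left(3 \right)} \right)} - 6936\right) + M = \left(2 \left(2 \cdot 3\right)^{2} - 6936\right) - \frac{1}{24673} = \left(2 \cdot 6^{2} - 6936\right) - \frac{1}{24673} = \left(2 \cdot 36 - 6936\right) - \frac{1}{24673} = \left(72 - 6936\right) - \frac{1}{24673} = -6864 - \frac{1}{24673} = - \frac{169355473}{24673}$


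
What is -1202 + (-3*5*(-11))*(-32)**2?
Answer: 167758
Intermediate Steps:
-1202 + (-3*5*(-11))*(-32)**2 = -1202 - 15*(-11)*1024 = -1202 + 165*1024 = -1202 + 168960 = 167758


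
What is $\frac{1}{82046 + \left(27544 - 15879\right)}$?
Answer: $\frac{1}{93711} \approx 1.0671 \cdot 10^{-5}$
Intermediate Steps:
$\frac{1}{82046 + \left(27544 - 15879\right)} = \frac{1}{82046 + 11665} = \frac{1}{93711}$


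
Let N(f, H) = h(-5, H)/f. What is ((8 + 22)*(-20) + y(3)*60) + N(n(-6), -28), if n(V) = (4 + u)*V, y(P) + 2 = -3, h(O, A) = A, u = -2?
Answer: -2693/3 ≈ -897.67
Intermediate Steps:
y(P) = -5 (y(P) = -2 - 3 = -5)
n(V) = 2*V (n(V) = (4 - 2)*V = 2*V)
N(f, H) = H/f
((8 + 22)*(-20) + y(3)*60) + N(n(-6), -28) = ((8 + 22)*(-20) - 5*60) - 28/(2*(-6)) = (30*(-20) - 300) - 28/(-12) = (-600 - 300) - 28*(-1/12) = -900 + 7/3 = -2693/3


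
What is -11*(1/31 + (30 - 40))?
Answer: 3399/31 ≈ 109.65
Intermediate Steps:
-11*(1/31 + (30 - 40)) = -11*(1/31 - 10) = -11*(-309/31) = 3399/31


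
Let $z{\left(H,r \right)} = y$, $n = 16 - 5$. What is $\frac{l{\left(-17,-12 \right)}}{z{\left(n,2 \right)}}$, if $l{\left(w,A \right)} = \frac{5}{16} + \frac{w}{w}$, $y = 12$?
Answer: $\frac{7}{64} \approx 0.10938$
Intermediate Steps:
$n = 11$ ($n = 16 - 5 = 11$)
$z{\left(H,r \right)} = 12$
$l{\left(w,A \right)} = \frac{21}{16}$ ($l{\left(w,A \right)} = 5 \cdot \frac{1}{16} + 1 = \frac{5}{16} + 1 = \frac{21}{16}$)
$\frac{l{\left(-17,-12 \right)}}{z{\left(n,2 \right)}} = \frac{21}{16 \cdot 12} = \frac{21}{16} \cdot \frac{1}{12} = \frac{7}{64}$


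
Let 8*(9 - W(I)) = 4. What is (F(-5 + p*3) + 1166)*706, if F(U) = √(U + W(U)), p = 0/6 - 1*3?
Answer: 823196 + 353*I*√22 ≈ 8.232e+5 + 1655.7*I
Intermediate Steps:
W(I) = 17/2 (W(I) = 9 - ⅛*4 = 9 - ½ = 17/2)
p = -3 (p = 0*(⅙) - 3 = 0 - 3 = -3)
F(U) = √(17/2 + U) (F(U) = √(U + 17/2) = √(17/2 + U))
(F(-5 + p*3) + 1166)*706 = (√(34 + 4*(-5 - 3*3))/2 + 1166)*706 = (√(34 + 4*(-5 - 9))/2 + 1166)*706 = (√(34 + 4*(-14))/2 + 1166)*706 = (√(34 - 56)/2 + 1166)*706 = (√(-22)/2 + 1166)*706 = ((I*√22)/2 + 1166)*706 = (I*√22/2 + 1166)*706 = (1166 + I*√22/2)*706 = 823196 + 353*I*√22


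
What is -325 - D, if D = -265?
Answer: -60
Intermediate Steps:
-325 - D = -325 - 1*(-265) = -325 + 265 = -60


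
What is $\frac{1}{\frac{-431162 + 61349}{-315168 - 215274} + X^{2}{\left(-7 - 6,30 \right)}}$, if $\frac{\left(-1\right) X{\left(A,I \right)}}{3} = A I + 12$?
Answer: $\frac{176814}{227375147455} \approx 7.7763 \cdot 10^{-7}$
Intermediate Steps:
$X{\left(A,I \right)} = -36 - 3 A I$ ($X{\left(A,I \right)} = - 3 \left(A I + 12\right) = - 3 \left(12 + A I\right) = -36 - 3 A I$)
$\frac{1}{\frac{-431162 + 61349}{-315168 - 215274} + X^{2}{\left(-7 - 6,30 \right)}} = \frac{1}{\frac{-431162 + 61349}{-315168 - 215274} + \left(-36 - 3 \left(-7 - 6\right) 30\right)^{2}} = \frac{1}{- \frac{369813}{-530442} + \left(-36 - 3 \left(-7 - 6\right) 30\right)^{2}} = \frac{1}{\left(-369813\right) \left(- \frac{1}{530442}\right) + \left(-36 - \left(-39\right) 30\right)^{2}} = \frac{1}{\frac{123271}{176814} + \left(-36 + 1170\right)^{2}} = \frac{1}{\frac{123271}{176814} + 1134^{2}} = \frac{1}{\frac{123271}{176814} + 1285956} = \frac{1}{\frac{227375147455}{176814}} = \frac{176814}{227375147455}$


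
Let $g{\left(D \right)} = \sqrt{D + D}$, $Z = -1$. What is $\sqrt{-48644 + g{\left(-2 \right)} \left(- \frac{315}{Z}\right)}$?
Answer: $\sqrt{-48644 + 630 i} \approx 1.428 + 220.56 i$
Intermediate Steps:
$g{\left(D \right)} = \sqrt{2} \sqrt{D}$ ($g{\left(D \right)} = \sqrt{2 D} = \sqrt{2} \sqrt{D}$)
$\sqrt{-48644 + g{\left(-2 \right)} \left(- \frac{315}{Z}\right)} = \sqrt{-48644 + \sqrt{2} \sqrt{-2} \left(- \frac{315}{-1}\right)} = \sqrt{-48644 + \sqrt{2} i \sqrt{2} \left(\left(-315\right) \left(-1\right)\right)} = \sqrt{-48644 + 2 i 315} = \sqrt{-48644 + 630 i}$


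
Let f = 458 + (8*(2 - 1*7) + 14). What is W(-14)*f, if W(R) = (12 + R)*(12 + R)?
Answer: 1728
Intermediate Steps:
W(R) = (12 + R)²
f = 432 (f = 458 + (8*(2 - 7) + 14) = 458 + (8*(-5) + 14) = 458 + (-40 + 14) = 458 - 26 = 432)
W(-14)*f = (12 - 14)²*432 = (-2)²*432 = 4*432 = 1728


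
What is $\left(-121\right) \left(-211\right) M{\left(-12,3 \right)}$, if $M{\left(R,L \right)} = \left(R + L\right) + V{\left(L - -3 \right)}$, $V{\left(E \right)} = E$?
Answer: $-76593$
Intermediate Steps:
$M{\left(R,L \right)} = 3 + R + 2 L$ ($M{\left(R,L \right)} = \left(R + L\right) + \left(L - -3\right) = \left(L + R\right) + \left(L + 3\right) = \left(L + R\right) + \left(3 + L\right) = 3 + R + 2 L$)
$\left(-121\right) \left(-211\right) M{\left(-12,3 \right)} = \left(-121\right) \left(-211\right) \left(3 - 12 + 2 \cdot 3\right) = 25531 \left(3 - 12 + 6\right) = 25531 \left(-3\right) = -76593$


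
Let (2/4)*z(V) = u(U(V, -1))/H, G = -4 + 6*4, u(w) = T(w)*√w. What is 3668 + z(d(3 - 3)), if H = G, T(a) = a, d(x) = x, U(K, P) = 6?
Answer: 3668 + 3*√6/5 ≈ 3669.5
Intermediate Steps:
u(w) = w^(3/2) (u(w) = w*√w = w^(3/2))
G = 20 (G = -4 + 24 = 20)
H = 20
z(V) = 3*√6/5 (z(V) = 2*(6^(3/2)/20) = 2*((6*√6)*(1/20)) = 2*(3*√6/10) = 3*√6/5)
3668 + z(d(3 - 3)) = 3668 + 3*√6/5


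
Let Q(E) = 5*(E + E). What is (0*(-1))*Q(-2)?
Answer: 0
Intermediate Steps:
Q(E) = 10*E (Q(E) = 5*(2*E) = 10*E)
(0*(-1))*Q(-2) = (0*(-1))*(10*(-2)) = 0*(-20) = 0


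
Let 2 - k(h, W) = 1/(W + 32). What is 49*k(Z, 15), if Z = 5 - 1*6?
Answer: 4557/47 ≈ 96.957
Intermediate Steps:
Z = -1 (Z = 5 - 6 = -1)
k(h, W) = 2 - 1/(32 + W) (k(h, W) = 2 - 1/(W + 32) = 2 - 1/(32 + W))
49*k(Z, 15) = 49*((63 + 2*15)/(32 + 15)) = 49*((63 + 30)/47) = 49*((1/47)*93) = 49*(93/47) = 4557/47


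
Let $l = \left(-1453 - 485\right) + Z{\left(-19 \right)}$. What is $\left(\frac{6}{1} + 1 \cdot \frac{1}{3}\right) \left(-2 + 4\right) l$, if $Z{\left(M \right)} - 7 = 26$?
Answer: $-24130$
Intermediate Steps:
$Z{\left(M \right)} = 33$ ($Z{\left(M \right)} = 7 + 26 = 33$)
$l = -1905$ ($l = \left(-1453 - 485\right) + 33 = -1938 + 33 = -1905$)
$\left(\frac{6}{1} + 1 \cdot \frac{1}{3}\right) \left(-2 + 4\right) l = \left(\frac{6}{1} + 1 \cdot \frac{1}{3}\right) \left(-2 + 4\right) \left(-1905\right) = \left(6 \cdot 1 + 1 \cdot \frac{1}{3}\right) 2 \left(-1905\right) = \left(6 + \frac{1}{3}\right) 2 \left(-1905\right) = \frac{19}{3} \cdot 2 \left(-1905\right) = \frac{38}{3} \left(-1905\right) = -24130$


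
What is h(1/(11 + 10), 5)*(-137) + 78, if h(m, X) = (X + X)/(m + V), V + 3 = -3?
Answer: 7704/25 ≈ 308.16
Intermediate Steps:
V = -6 (V = -3 - 3 = -6)
h(m, X) = 2*X/(-6 + m) (h(m, X) = (X + X)/(m - 6) = (2*X)/(-6 + m) = 2*X/(-6 + m))
h(1/(11 + 10), 5)*(-137) + 78 = (2*5/(-6 + 1/(11 + 10)))*(-137) + 78 = (2*5/(-6 + 1/21))*(-137) + 78 = (2*5/(-125/21))*(-137) + 78 = (2*5*(-21/125))*(-137) + 78 = -42/25*(-137) + 78 = 5754/25 + 78 = 7704/25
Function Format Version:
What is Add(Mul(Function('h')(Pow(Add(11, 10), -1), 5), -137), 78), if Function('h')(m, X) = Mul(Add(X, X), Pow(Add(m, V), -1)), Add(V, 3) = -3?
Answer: Rational(7704, 25) ≈ 308.16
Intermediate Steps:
V = -6 (V = Add(-3, -3) = -6)
Function('h')(m, X) = Mul(2, X, Pow(Add(-6, m), -1)) (Function('h')(m, X) = Mul(Add(X, X), Pow(Add(m, -6), -1)) = Mul(Mul(2, X), Pow(Add(-6, m), -1)) = Mul(2, X, Pow(Add(-6, m), -1)))
Add(Mul(Function('h')(Pow(Add(11, 10), -1), 5), -137), 78) = Add(Mul(Mul(2, 5, Pow(Add(-6, Pow(Add(11, 10), -1)), -1)), -137), 78) = Add(Mul(Mul(2, 5, Pow(Add(-6, Pow(21, -1)), -1)), -137), 78) = Add(Mul(Mul(2, 5, Pow(Add(-6, Rational(1, 21)), -1)), -137), 78) = Add(Mul(Mul(2, 5, Pow(Rational(-125, 21), -1)), -137), 78) = Add(Mul(Mul(2, 5, Rational(-21, 125)), -137), 78) = Add(Mul(Rational(-42, 25), -137), 78) = Add(Rational(5754, 25), 78) = Rational(7704, 25)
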